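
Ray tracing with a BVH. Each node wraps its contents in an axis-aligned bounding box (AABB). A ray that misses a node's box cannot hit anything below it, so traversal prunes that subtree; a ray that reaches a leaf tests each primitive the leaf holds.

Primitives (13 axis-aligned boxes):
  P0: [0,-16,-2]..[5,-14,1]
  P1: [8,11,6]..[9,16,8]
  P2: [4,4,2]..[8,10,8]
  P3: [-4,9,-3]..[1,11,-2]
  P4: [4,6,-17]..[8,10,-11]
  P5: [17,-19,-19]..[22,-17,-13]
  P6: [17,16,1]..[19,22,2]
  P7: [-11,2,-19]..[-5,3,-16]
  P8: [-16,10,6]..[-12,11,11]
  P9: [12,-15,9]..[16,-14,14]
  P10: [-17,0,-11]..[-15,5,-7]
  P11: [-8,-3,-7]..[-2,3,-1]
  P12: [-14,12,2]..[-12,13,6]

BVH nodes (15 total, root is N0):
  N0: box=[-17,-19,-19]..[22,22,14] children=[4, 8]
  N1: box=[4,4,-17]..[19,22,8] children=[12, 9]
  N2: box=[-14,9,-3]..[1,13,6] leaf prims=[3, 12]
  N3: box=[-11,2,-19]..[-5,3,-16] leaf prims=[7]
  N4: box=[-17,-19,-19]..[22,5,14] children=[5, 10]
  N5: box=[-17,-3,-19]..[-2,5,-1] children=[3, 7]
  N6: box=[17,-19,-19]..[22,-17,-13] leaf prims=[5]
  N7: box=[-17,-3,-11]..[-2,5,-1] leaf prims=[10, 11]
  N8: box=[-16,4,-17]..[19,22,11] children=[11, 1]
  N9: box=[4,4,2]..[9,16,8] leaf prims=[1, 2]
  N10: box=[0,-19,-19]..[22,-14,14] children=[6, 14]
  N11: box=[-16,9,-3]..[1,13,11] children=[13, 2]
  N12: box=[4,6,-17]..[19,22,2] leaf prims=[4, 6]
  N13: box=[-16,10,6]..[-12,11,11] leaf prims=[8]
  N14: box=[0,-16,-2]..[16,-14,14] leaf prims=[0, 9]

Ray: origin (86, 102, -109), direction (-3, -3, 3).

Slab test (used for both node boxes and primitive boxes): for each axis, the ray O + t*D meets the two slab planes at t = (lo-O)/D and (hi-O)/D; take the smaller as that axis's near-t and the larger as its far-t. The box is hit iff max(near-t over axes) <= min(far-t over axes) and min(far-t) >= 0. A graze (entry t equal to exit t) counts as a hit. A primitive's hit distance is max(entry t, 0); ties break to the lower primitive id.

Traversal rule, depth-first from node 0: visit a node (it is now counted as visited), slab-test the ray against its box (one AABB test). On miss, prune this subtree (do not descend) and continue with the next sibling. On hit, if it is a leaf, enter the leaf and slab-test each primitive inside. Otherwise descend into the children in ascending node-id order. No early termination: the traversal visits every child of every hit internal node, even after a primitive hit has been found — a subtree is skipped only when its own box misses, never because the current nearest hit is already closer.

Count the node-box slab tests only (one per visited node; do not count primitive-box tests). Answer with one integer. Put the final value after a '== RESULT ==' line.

Walk:
N0 x:[64/3,103/3] y:[80/3,121/3] z:[30,41] -> hit [30,103/3], descend [4, 8]
  N4 x:[64/3,103/3] y:[97/3,121/3] z:[30,41] -> hit [97/3,103/3], descend [5, 10]
    N5 x:[88/3,103/3] y:[97/3,35] z:[30,36] -> hit [97/3,103/3], descend [3, 7]
      N3 x:[91/3,97/3] y:[33,100/3] z:[30,31] -> miss, prune
      N7 x:[88/3,103/3] y:[97/3,35] z:[98/3,36] -> hit [98/3,103/3] leaf, test {P10@t=101/3, P11(miss)}
    N10 x:[64/3,86/3] y:[116/3,121/3] z:[30,41] -> miss, prune
  N8 x:[67/3,34] y:[80/3,98/3] z:[92/3,40] -> hit [92/3,98/3], descend [1, 11]
    N1 x:[67/3,82/3] y:[80/3,98/3] z:[92/3,39] -> miss, prune
    N11 x:[85/3,34] y:[89/3,31] z:[106/3,40] -> miss, prune

9 AABB tests over nodes [0, 4, 5, 3, 7, 10, 8, 1, 11]; 1 leaf entered; closest P10.

== RESULT ==
9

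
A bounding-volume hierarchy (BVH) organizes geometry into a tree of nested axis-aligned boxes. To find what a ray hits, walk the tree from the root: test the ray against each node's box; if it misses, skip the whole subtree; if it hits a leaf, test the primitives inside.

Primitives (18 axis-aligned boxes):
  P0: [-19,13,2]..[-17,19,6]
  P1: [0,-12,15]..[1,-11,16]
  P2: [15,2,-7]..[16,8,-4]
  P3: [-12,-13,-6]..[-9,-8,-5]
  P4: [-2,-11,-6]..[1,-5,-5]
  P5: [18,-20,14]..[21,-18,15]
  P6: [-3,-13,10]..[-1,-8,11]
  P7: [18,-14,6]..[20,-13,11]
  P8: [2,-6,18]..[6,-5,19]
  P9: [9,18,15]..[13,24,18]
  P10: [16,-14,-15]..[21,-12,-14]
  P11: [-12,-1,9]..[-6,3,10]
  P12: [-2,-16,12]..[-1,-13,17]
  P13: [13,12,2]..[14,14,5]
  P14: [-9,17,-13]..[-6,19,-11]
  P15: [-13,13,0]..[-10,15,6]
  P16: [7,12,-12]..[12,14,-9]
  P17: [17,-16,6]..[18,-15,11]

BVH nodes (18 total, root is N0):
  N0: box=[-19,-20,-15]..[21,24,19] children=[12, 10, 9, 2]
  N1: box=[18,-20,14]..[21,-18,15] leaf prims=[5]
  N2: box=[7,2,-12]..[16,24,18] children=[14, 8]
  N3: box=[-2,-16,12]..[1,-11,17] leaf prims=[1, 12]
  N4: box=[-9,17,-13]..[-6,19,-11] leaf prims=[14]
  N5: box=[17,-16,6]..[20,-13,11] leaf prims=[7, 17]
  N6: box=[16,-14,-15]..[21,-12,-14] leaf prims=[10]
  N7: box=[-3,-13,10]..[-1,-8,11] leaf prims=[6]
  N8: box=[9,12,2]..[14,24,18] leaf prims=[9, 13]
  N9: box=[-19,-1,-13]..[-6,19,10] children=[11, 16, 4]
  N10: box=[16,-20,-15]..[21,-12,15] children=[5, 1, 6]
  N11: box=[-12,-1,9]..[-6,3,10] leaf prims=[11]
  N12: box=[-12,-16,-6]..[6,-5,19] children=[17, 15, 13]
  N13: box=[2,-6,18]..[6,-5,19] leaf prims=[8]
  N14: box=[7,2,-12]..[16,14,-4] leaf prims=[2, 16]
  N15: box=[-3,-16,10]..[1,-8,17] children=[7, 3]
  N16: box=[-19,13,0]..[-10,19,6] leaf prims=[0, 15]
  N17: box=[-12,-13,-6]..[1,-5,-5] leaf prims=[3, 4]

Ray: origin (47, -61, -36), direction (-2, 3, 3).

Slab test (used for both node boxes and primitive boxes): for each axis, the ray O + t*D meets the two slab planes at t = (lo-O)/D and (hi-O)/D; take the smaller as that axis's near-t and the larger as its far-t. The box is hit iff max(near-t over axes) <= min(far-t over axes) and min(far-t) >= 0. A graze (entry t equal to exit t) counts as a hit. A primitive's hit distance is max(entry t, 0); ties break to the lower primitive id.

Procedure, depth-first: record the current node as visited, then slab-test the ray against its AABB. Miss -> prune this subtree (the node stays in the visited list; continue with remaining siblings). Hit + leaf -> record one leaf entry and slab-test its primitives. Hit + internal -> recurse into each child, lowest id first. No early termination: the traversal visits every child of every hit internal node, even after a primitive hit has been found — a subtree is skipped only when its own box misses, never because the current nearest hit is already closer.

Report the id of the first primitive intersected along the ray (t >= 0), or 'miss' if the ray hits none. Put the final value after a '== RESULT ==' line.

Traverse from the root:
N0 x:[13,33] y:[41/3,85/3] z:[7,55/3] -> hit [41/3,55/3], descend [2, 9, 10, 12]
  N2 x:[31/2,20] y:[21,85/3] z:[8,18] -> miss, prune
  N9 x:[53/2,33] y:[20,80/3] z:[23/3,46/3] -> miss, prune
  N10 x:[13,31/2] y:[41/3,49/3] z:[7,17] -> hit [41/3,31/2], descend [1, 5, 6]
    N1 x:[13,29/2] y:[41/3,43/3] z:[50/3,17] -> miss, prune
    N5 x:[27/2,15] y:[15,16] z:[14,47/3] -> hit [15,15] leaf, test {P7(miss), P17@t=15}
    N6 x:[13,31/2] y:[47/3,49/3] z:[7,22/3] -> miss, prune
  N12 x:[41/2,59/2] y:[15,56/3] z:[10,55/3] -> miss, prune

Visited [0, 2, 9, 10, 1, 5, 6, 12]. Tests: 8 box, 1 leaf. Nearest: P17.

== RESULT ==
17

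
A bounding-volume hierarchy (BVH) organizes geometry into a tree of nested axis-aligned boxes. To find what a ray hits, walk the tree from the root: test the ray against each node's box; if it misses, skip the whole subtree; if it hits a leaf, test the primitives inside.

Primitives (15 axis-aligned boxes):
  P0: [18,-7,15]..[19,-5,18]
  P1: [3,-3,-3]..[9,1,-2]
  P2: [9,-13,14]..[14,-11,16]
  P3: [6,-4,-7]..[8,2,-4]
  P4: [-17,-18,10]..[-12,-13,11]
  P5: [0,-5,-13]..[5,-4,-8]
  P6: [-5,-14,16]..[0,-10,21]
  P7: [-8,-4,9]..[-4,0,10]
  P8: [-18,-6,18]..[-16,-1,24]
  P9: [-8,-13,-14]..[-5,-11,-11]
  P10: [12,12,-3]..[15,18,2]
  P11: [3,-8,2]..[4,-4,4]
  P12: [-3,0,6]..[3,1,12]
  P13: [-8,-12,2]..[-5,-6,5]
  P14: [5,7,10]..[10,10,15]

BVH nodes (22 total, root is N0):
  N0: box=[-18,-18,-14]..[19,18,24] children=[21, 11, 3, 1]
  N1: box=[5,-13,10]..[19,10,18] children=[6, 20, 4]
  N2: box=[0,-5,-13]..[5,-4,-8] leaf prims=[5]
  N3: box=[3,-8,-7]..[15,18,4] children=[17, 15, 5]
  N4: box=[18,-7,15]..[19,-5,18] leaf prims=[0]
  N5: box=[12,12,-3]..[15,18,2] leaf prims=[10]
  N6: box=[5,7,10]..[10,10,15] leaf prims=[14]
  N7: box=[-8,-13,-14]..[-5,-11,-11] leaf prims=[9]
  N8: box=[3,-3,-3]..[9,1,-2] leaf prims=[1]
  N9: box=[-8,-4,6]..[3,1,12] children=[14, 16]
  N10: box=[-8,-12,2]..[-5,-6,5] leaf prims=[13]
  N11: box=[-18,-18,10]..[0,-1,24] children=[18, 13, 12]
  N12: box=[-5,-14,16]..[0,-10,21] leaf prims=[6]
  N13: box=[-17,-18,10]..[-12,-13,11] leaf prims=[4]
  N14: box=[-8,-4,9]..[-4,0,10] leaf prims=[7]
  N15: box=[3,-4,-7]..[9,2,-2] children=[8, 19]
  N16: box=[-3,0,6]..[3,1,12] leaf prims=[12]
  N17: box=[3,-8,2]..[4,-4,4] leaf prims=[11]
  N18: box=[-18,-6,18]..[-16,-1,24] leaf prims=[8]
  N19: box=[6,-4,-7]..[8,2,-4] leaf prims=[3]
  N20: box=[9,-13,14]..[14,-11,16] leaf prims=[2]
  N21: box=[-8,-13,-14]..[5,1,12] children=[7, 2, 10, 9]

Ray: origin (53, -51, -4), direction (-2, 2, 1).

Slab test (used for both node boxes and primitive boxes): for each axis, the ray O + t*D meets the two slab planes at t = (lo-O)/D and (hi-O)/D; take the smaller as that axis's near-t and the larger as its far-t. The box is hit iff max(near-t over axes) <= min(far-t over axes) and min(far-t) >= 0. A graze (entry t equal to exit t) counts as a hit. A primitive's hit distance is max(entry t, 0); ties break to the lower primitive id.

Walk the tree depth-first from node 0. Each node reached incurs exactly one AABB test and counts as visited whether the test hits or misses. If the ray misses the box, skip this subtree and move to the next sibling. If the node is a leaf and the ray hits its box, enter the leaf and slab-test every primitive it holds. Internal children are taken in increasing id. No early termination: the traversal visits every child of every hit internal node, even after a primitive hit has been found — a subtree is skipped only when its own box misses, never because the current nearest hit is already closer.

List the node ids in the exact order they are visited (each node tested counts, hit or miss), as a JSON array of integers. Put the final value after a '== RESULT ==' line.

Trace the traversal:
N0 x:[17,71/2] y:[33/2,69/2] z:[-10,28] -> hit [17,28], descend [1, 3, 11, 21]
  N1 x:[17,24] y:[19,61/2] z:[14,22] -> hit [19,22], descend [4, 6, 20]
    N4 x:[17,35/2] y:[22,23] z:[19,22] -> miss, prune
    N6 x:[43/2,24] y:[29,61/2] z:[14,19] -> miss, prune
    N20 x:[39/2,22] y:[19,20] z:[18,20] -> hit [39/2,20] leaf, test {P2@t=39/2}
  N3 x:[19,25] y:[43/2,69/2] z:[-3,8] -> miss, prune
  N11 x:[53/2,71/2] y:[33/2,25] z:[14,28] -> miss, prune
  N21 x:[24,61/2] y:[19,26] z:[-10,16] -> miss, prune

8 AABB tests over nodes [0, 1, 4, 6, 20, 3, 11, 21]; 1 leaf entered; closest P2.

== RESULT ==
[0, 1, 4, 6, 20, 3, 11, 21]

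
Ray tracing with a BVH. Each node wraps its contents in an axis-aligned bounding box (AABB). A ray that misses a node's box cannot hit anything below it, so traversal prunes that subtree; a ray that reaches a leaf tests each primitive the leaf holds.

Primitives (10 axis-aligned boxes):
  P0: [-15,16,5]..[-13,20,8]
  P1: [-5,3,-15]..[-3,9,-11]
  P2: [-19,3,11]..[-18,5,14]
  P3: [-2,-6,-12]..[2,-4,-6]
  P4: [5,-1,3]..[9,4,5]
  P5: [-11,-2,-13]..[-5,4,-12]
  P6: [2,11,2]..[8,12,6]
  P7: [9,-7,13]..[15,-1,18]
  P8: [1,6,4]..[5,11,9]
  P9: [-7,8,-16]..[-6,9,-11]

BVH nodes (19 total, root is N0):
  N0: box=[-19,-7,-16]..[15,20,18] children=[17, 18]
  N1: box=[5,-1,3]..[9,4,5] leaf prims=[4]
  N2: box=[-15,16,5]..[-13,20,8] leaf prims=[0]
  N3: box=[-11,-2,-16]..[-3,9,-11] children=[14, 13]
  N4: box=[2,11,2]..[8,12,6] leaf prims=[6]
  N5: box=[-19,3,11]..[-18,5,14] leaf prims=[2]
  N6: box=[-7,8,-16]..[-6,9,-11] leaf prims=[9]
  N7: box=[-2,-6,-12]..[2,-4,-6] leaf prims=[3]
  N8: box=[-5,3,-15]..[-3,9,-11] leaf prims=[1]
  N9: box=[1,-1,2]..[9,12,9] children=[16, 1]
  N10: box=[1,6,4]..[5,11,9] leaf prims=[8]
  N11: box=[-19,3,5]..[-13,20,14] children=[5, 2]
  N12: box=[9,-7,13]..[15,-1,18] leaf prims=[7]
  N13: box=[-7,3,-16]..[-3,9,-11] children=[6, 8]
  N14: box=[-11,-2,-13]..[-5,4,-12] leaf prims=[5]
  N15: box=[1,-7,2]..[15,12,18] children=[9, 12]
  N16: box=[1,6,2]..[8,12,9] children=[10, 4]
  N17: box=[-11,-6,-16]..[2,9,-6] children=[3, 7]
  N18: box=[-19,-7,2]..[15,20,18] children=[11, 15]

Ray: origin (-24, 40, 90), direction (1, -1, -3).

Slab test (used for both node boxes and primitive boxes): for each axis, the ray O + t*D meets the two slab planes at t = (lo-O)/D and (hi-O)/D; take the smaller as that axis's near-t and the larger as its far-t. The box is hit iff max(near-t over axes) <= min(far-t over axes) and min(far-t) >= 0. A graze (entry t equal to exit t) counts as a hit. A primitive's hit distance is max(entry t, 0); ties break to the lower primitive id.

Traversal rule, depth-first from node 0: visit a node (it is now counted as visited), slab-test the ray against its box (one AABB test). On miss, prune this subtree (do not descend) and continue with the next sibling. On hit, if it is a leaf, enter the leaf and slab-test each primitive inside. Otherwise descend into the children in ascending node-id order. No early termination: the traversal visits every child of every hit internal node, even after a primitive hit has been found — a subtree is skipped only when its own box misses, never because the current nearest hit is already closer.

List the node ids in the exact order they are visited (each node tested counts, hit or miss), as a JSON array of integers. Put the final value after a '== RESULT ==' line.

Trace the traversal:
N0 x:[5,39] y:[20,47] z:[24,106/3] -> hit [24,106/3], descend [17, 18]
  N17 x:[13,26] y:[31,46] z:[32,106/3] -> miss, prune
  N18 x:[5,39] y:[20,47] z:[24,88/3] -> hit [24,88/3], descend [11, 15]
    N11 x:[5,11] y:[20,37] z:[76/3,85/3] -> miss, prune
    N15 x:[25,39] y:[28,47] z:[24,88/3] -> hit [28,88/3], descend [9, 12]
      N9 x:[25,33] y:[28,41] z:[27,88/3] -> hit [28,88/3], descend [1, 16]
        N1 x:[29,33] y:[36,41] z:[85/3,29] -> miss, prune
        N16 x:[25,32] y:[28,34] z:[27,88/3] -> hit [28,88/3], descend [4, 10]
          N4 x:[26,32] y:[28,29] z:[28,88/3] -> hit [28,29] leaf, test {P6@t=28}
          N10 x:[25,29] y:[29,34] z:[27,86/3] -> miss, prune
      N12 x:[33,39] y:[41,47] z:[24,77/3] -> miss, prune

order=[0, 17, 18, 11, 15, 9, 1, 16, 4, 10, 12]  |boxes|=11  |leaves|=1  hit=P6

== RESULT ==
[0, 17, 18, 11, 15, 9, 1, 16, 4, 10, 12]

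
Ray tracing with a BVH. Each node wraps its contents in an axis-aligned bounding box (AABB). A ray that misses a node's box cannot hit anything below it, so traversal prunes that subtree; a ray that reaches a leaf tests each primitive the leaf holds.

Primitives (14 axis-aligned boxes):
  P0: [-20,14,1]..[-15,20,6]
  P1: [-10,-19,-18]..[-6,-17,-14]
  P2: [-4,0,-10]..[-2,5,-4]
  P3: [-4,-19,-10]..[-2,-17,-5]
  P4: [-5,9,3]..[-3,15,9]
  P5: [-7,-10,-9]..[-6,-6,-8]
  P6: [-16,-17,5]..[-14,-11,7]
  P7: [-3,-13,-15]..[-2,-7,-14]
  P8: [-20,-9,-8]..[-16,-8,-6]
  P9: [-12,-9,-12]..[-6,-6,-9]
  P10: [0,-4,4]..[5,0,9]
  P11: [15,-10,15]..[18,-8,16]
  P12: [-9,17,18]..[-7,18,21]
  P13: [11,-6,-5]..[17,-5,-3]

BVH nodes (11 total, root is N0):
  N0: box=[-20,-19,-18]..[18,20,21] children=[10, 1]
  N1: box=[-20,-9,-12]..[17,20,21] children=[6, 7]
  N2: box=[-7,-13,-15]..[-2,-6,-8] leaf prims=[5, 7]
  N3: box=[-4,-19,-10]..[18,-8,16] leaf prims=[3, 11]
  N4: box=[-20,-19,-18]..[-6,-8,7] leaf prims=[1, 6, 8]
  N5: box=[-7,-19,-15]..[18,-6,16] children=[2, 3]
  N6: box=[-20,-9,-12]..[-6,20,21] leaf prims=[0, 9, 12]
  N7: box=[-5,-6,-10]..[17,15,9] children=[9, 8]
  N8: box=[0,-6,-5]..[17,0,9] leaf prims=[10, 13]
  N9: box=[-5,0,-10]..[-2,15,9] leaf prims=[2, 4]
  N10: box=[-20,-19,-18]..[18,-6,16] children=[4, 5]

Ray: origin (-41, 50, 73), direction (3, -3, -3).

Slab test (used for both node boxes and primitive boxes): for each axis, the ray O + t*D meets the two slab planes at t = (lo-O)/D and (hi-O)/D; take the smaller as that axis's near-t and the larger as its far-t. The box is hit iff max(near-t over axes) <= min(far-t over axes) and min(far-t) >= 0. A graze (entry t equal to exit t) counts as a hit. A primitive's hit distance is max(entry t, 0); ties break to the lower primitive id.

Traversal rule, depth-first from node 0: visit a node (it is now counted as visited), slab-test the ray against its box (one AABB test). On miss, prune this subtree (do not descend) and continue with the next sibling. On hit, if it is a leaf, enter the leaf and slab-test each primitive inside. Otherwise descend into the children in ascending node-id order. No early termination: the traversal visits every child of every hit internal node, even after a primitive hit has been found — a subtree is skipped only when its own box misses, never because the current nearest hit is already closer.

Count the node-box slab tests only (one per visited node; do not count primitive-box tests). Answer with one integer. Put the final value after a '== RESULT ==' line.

Traverse from the root:
N0 x:[7,59/3] y:[10,23] z:[52/3,91/3] -> hit [52/3,59/3], descend [1, 10]
  N1 x:[7,58/3] y:[10,59/3] z:[52/3,85/3] -> hit [52/3,58/3], descend [6, 7]
    N6 x:[7,35/3] y:[10,59/3] z:[52/3,85/3] -> miss, prune
    N7 x:[12,58/3] y:[35/3,56/3] z:[64/3,83/3] -> miss, prune
  N10 x:[7,59/3] y:[56/3,23] z:[19,91/3] -> hit [19,59/3], descend [4, 5]
    N4 x:[7,35/3] y:[58/3,23] z:[22,91/3] -> miss, prune
    N5 x:[34/3,59/3] y:[56/3,23] z:[19,88/3] -> hit [19,59/3], descend [2, 3]
      N2 x:[34/3,13] y:[56/3,21] z:[27,88/3] -> miss, prune
      N3 x:[37/3,59/3] y:[58/3,23] z:[19,83/3] -> hit [58/3,59/3] leaf, test {P3(miss), P11@t=58/3}

Summary -> nodes [0, 1, 6, 7, 10, 4, 5, 2, 3]; box-tests=9; leaf-entries=1; first=P11

== RESULT ==
9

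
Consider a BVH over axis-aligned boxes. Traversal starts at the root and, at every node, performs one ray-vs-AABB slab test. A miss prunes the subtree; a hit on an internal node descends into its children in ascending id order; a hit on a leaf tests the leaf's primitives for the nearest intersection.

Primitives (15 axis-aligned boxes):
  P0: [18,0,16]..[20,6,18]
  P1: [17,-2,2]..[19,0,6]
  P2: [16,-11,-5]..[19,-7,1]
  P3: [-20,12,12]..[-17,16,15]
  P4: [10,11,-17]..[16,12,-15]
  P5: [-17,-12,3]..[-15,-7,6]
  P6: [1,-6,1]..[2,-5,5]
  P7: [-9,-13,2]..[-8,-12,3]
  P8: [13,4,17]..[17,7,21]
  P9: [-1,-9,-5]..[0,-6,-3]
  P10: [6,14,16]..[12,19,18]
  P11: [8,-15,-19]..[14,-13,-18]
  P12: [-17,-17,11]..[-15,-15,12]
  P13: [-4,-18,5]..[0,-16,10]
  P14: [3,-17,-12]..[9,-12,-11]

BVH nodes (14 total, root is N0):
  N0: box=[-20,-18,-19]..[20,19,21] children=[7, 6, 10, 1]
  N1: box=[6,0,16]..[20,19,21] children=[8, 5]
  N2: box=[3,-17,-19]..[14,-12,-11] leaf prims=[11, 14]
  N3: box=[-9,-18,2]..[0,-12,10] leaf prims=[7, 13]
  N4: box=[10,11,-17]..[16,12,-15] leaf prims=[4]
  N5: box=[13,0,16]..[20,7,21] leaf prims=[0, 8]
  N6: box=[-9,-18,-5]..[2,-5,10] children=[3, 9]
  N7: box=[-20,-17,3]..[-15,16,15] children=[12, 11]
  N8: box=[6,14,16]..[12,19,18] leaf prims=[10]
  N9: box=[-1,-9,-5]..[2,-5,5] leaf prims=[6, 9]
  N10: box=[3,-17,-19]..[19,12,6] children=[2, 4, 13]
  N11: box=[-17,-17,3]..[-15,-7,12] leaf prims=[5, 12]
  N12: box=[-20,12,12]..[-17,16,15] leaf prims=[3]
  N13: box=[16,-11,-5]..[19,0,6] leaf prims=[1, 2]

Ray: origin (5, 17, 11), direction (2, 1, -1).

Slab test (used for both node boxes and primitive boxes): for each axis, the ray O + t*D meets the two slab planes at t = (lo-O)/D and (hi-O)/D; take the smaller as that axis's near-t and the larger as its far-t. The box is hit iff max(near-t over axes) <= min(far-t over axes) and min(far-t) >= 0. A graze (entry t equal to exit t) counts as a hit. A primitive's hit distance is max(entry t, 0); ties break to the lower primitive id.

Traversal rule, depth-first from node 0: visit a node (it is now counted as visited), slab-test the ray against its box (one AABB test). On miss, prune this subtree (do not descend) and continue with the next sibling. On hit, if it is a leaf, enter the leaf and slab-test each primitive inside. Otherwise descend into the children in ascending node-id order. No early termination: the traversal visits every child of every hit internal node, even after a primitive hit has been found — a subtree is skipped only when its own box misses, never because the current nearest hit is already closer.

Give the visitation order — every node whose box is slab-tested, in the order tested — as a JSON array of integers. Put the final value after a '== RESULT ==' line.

Walk:
N0 x:[-25/2,15/2] y:[-35,2] z:[-10,30] -> hit [-10,2], descend [1, 6, 7, 10]
  N1 x:[1/2,15/2] y:[-17,2] z:[-10,-5] -> miss, prune
  N6 x:[-7,-3/2] y:[-35,-22] z:[1,16] -> miss, prune
  N7 x:[-25/2,-10] y:[-34,-1] z:[-4,8] -> miss, prune
  N10 x:[-1,7] y:[-34,-5] z:[5,30] -> miss, prune

Visited [0, 1, 6, 7, 10]. Tests: 5 box, 0 leaf. Nearest: miss.

== RESULT ==
[0, 1, 6, 7, 10]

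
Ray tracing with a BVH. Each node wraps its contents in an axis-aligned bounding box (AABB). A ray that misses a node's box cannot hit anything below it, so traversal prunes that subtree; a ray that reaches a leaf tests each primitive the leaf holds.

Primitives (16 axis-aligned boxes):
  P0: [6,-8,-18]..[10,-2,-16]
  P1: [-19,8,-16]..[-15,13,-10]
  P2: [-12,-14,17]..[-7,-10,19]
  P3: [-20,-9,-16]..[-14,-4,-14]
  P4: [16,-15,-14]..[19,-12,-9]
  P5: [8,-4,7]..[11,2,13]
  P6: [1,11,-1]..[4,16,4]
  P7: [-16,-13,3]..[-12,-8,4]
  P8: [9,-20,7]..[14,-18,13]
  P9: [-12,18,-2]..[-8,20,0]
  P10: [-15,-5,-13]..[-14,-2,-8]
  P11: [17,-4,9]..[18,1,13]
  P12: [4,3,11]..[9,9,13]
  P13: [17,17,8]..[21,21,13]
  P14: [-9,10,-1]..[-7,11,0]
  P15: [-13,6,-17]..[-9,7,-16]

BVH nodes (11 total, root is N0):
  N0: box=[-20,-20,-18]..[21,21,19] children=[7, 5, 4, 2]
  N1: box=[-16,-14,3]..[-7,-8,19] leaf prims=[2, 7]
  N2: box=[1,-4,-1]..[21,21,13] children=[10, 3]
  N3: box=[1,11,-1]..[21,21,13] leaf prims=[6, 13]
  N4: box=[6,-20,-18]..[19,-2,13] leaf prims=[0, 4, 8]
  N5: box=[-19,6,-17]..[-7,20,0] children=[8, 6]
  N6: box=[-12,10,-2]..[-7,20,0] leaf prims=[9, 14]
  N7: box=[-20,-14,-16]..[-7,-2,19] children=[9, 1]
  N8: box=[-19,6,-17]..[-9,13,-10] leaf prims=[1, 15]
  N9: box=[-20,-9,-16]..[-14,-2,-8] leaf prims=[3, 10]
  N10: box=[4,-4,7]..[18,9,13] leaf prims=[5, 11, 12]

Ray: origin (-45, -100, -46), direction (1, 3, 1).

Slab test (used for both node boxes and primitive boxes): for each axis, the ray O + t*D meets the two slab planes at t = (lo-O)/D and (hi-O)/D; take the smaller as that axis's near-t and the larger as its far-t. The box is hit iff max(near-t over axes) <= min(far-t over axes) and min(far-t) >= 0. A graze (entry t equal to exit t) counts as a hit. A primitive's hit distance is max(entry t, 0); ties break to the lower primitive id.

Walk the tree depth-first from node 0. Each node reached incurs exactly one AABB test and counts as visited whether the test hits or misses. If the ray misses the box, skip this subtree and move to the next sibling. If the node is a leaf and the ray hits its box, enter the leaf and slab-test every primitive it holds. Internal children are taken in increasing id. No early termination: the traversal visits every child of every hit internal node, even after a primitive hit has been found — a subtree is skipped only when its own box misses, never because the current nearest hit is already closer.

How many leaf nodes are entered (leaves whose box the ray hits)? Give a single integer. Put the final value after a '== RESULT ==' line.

Walk:
N0 x:[25,66] y:[80/3,121/3] z:[28,65] -> hit [28,121/3], descend [2, 4, 5, 7]
  N2 x:[46,66] y:[32,121/3] z:[45,59] -> miss, prune
  N4 x:[51,64] y:[80/3,98/3] z:[28,59] -> miss, prune
  N5 x:[26,38] y:[106/3,40] z:[29,46] -> hit [106/3,38], descend [6, 8]
    N6 x:[33,38] y:[110/3,40] z:[44,46] -> miss, prune
    N8 x:[26,36] y:[106/3,113/3] z:[29,36] -> hit [106/3,36] leaf, test {P1(miss), P15(miss)}
  N7 x:[25,38] y:[86/3,98/3] z:[30,65] -> hit [30,98/3], descend [1, 9]
    N1 x:[29,38] y:[86/3,92/3] z:[49,65] -> miss, prune
    N9 x:[25,31] y:[91/3,98/3] z:[30,38] -> hit [91/3,31] leaf, test {P3@t=91/3, P10(miss)}

Visited [0, 2, 4, 5, 6, 8, 7, 1, 9]. Tests: 9 box, 2 leaf. Nearest: P3.

== RESULT ==
2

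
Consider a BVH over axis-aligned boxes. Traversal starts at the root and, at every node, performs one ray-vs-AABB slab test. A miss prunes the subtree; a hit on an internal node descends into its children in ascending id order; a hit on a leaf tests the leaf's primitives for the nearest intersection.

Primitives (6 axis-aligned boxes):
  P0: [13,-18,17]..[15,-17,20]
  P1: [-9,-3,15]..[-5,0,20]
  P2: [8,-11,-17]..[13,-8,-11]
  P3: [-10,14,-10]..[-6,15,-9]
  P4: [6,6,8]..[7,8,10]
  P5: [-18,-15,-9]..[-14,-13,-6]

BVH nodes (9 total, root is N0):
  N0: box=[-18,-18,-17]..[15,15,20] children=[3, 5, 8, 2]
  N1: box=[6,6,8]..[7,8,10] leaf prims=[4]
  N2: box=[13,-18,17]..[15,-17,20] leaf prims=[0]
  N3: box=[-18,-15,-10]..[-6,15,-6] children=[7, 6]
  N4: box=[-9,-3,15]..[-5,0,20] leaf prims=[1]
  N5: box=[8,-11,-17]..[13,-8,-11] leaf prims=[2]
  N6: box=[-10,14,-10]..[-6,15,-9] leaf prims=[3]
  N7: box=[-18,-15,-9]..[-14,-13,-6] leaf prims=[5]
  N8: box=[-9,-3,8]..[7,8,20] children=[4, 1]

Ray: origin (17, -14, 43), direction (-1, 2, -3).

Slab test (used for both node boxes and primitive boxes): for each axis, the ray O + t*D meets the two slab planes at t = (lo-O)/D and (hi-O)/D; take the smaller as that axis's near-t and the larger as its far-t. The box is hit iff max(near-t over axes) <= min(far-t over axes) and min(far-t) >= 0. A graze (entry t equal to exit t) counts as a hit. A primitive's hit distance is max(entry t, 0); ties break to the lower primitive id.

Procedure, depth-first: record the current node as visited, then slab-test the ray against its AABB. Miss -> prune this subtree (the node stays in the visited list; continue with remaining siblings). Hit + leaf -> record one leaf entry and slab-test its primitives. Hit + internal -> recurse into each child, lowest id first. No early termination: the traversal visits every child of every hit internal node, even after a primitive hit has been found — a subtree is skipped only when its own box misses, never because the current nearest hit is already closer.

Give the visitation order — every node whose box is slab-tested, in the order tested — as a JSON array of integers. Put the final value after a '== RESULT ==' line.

Traverse from the root:
N0 x:[2,35] y:[-2,29/2] z:[23/3,20] -> hit [23/3,29/2], descend [2, 3, 5, 8]
  N2 x:[2,4] y:[-2,-3/2] z:[23/3,26/3] -> miss, prune
  N3 x:[23,35] y:[-1/2,29/2] z:[49/3,53/3] -> miss, prune
  N5 x:[4,9] y:[3/2,3] z:[18,20] -> miss, prune
  N8 x:[10,26] y:[11/2,11] z:[23/3,35/3] -> hit [10,11], descend [1, 4]
    N1 x:[10,11] y:[10,11] z:[11,35/3] -> hit [11,11] leaf, test {P4@t=11}
    N4 x:[22,26] y:[11/2,7] z:[23/3,28/3] -> miss, prune

7 AABB tests over nodes [0, 2, 3, 5, 8, 1, 4]; 1 leaf entered; closest P4.

== RESULT ==
[0, 2, 3, 5, 8, 1, 4]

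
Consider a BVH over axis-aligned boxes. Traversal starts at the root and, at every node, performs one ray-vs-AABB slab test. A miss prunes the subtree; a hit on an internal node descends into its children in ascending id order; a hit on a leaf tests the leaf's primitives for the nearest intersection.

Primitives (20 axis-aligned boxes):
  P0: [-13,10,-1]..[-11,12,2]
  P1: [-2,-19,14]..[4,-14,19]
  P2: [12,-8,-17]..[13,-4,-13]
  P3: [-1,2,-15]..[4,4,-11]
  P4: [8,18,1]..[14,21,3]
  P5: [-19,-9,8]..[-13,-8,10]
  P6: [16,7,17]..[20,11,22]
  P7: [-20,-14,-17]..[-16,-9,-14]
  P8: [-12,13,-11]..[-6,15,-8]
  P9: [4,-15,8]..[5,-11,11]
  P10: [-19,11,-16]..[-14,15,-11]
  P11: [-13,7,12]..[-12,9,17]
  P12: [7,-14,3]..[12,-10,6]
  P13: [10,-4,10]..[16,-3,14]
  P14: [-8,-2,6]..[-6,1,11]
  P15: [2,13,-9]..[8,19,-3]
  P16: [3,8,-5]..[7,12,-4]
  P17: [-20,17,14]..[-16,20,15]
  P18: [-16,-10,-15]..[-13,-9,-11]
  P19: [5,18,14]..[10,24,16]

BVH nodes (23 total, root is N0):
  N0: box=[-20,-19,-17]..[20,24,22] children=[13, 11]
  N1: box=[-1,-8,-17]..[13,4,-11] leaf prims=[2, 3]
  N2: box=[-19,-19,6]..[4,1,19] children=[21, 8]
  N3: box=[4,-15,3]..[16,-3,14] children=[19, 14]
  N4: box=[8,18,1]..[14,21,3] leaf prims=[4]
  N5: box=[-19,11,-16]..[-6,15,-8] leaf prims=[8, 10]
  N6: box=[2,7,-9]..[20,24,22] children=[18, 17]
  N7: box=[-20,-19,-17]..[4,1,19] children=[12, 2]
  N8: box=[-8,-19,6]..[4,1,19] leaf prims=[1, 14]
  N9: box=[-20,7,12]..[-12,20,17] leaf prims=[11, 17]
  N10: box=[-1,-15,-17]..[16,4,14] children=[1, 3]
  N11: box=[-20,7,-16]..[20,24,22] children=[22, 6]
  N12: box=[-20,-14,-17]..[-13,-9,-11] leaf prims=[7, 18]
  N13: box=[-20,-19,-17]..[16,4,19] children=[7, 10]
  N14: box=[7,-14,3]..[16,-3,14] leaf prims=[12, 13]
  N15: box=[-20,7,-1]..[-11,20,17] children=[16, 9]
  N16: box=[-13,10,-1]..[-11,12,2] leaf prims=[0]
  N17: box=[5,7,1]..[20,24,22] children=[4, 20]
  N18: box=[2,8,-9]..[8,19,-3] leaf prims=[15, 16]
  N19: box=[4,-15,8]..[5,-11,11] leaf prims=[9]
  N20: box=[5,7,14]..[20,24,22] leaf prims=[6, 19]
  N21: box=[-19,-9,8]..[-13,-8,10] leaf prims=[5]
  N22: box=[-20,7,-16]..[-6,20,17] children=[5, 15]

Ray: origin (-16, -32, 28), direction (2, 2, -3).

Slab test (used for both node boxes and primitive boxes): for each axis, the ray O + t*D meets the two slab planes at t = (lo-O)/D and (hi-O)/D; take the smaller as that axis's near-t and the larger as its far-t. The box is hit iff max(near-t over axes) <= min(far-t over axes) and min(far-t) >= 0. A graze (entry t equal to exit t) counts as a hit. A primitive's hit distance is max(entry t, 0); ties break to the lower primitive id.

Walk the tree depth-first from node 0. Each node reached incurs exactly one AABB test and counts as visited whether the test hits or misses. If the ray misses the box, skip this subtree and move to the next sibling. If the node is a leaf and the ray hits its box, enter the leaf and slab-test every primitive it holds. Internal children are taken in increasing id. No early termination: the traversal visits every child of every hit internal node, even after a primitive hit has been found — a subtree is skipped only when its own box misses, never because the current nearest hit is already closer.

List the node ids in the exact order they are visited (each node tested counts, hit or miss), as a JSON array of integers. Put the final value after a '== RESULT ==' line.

Traverse from the root:
N0 x:[-2,18] y:[13/2,28] z:[2,15] -> hit [13/2,15], descend [11, 13]
  N11 x:[-2,18] y:[39/2,28] z:[2,44/3] -> miss, prune
  N13 x:[-2,16] y:[13/2,18] z:[3,15] -> hit [13/2,15], descend [7, 10]
    N7 x:[-2,10] y:[13/2,33/2] z:[3,15] -> hit [13/2,10], descend [2, 12]
      N2 x:[-3/2,10] y:[13/2,33/2] z:[3,22/3] -> hit [13/2,22/3], descend [8, 21]
        N8 x:[4,10] y:[13/2,33/2] z:[3,22/3] -> hit [13/2,22/3] leaf, test {P1(miss), P14(miss)}
        N21 x:[-3/2,3/2] y:[23/2,12] z:[6,20/3] -> miss, prune
      N12 x:[-2,3/2] y:[9,23/2] z:[13,15] -> miss, prune
    N10 x:[15/2,16] y:[17/2,18] z:[14/3,15] -> hit [17/2,15], descend [1, 3]
      N1 x:[15/2,29/2] y:[12,18] z:[13,15] -> hit [13,29/2] leaf, test {P2@t=14, P3(miss)}
      N3 x:[10,16] y:[17/2,29/2] z:[14/3,25/3] -> miss, prune

Visited [0, 11, 13, 7, 2, 8, 21, 12, 10, 1, 3]. Tests: 11 box, 2 leaf. Nearest: P2.

== RESULT ==
[0, 11, 13, 7, 2, 8, 21, 12, 10, 1, 3]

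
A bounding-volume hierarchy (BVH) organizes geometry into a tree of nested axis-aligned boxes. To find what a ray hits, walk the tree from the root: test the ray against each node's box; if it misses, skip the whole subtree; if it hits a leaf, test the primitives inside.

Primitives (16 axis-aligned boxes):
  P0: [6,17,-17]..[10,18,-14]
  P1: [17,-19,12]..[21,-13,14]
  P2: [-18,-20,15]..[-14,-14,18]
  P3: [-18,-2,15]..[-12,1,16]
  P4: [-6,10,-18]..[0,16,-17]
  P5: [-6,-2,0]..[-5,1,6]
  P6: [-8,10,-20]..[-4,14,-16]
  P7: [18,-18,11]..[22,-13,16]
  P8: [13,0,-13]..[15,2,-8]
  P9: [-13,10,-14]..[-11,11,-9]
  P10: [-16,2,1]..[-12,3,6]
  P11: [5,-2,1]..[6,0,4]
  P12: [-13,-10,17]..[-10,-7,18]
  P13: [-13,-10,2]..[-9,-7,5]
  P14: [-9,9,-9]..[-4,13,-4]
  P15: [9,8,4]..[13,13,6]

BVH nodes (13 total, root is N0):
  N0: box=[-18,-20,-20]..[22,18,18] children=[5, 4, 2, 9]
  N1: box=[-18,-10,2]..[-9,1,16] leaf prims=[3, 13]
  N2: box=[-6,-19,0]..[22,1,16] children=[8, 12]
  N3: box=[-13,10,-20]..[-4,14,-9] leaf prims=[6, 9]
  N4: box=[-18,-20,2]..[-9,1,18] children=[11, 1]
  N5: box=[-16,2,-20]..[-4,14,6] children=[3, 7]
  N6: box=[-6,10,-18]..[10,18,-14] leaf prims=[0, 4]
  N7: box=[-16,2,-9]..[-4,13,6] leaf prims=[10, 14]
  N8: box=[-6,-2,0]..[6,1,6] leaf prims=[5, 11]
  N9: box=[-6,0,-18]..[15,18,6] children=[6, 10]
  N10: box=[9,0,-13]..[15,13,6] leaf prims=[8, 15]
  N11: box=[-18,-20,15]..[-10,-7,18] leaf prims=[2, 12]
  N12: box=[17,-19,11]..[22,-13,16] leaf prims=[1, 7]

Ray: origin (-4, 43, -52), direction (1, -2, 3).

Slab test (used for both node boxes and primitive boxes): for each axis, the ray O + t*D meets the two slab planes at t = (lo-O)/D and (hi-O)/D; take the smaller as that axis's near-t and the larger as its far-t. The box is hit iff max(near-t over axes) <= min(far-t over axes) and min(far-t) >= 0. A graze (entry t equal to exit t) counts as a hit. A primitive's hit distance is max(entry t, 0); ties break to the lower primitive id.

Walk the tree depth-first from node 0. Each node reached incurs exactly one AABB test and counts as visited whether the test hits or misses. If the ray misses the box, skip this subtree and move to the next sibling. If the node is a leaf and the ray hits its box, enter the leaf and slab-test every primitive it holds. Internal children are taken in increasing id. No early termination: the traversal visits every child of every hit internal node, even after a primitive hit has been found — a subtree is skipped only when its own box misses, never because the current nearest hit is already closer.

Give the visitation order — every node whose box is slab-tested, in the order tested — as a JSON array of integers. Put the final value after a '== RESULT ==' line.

Traverse from the root:
N0 x:[-14,26] y:[25/2,63/2] z:[32/3,70/3] -> hit [25/2,70/3], descend [2, 4, 5, 9]
  N2 x:[-2,26] y:[21,31] z:[52/3,68/3] -> hit [21,68/3], descend [8, 12]
    N8 x:[-2,10] y:[21,45/2] z:[52/3,58/3] -> miss, prune
    N12 x:[21,26] y:[28,31] z:[21,68/3] -> miss, prune
  N4 x:[-14,-5] y:[21,63/2] z:[18,70/3] -> miss, prune
  N5 x:[-12,0] y:[29/2,41/2] z:[32/3,58/3] -> miss, prune
  N9 x:[-2,19] y:[25/2,43/2] z:[34/3,58/3] -> hit [25/2,19], descend [6, 10]
    N6 x:[-2,14] y:[25/2,33/2] z:[34/3,38/3] -> hit [25/2,38/3] leaf, test {P0@t=25/2, P4(miss)}
    N10 x:[13,19] y:[15,43/2] z:[13,58/3] -> hit [15,19] leaf, test {P8(miss), P15(miss)}

order=[0, 2, 8, 12, 4, 5, 9, 6, 10]  |boxes|=9  |leaves|=2  hit=P0

== RESULT ==
[0, 2, 8, 12, 4, 5, 9, 6, 10]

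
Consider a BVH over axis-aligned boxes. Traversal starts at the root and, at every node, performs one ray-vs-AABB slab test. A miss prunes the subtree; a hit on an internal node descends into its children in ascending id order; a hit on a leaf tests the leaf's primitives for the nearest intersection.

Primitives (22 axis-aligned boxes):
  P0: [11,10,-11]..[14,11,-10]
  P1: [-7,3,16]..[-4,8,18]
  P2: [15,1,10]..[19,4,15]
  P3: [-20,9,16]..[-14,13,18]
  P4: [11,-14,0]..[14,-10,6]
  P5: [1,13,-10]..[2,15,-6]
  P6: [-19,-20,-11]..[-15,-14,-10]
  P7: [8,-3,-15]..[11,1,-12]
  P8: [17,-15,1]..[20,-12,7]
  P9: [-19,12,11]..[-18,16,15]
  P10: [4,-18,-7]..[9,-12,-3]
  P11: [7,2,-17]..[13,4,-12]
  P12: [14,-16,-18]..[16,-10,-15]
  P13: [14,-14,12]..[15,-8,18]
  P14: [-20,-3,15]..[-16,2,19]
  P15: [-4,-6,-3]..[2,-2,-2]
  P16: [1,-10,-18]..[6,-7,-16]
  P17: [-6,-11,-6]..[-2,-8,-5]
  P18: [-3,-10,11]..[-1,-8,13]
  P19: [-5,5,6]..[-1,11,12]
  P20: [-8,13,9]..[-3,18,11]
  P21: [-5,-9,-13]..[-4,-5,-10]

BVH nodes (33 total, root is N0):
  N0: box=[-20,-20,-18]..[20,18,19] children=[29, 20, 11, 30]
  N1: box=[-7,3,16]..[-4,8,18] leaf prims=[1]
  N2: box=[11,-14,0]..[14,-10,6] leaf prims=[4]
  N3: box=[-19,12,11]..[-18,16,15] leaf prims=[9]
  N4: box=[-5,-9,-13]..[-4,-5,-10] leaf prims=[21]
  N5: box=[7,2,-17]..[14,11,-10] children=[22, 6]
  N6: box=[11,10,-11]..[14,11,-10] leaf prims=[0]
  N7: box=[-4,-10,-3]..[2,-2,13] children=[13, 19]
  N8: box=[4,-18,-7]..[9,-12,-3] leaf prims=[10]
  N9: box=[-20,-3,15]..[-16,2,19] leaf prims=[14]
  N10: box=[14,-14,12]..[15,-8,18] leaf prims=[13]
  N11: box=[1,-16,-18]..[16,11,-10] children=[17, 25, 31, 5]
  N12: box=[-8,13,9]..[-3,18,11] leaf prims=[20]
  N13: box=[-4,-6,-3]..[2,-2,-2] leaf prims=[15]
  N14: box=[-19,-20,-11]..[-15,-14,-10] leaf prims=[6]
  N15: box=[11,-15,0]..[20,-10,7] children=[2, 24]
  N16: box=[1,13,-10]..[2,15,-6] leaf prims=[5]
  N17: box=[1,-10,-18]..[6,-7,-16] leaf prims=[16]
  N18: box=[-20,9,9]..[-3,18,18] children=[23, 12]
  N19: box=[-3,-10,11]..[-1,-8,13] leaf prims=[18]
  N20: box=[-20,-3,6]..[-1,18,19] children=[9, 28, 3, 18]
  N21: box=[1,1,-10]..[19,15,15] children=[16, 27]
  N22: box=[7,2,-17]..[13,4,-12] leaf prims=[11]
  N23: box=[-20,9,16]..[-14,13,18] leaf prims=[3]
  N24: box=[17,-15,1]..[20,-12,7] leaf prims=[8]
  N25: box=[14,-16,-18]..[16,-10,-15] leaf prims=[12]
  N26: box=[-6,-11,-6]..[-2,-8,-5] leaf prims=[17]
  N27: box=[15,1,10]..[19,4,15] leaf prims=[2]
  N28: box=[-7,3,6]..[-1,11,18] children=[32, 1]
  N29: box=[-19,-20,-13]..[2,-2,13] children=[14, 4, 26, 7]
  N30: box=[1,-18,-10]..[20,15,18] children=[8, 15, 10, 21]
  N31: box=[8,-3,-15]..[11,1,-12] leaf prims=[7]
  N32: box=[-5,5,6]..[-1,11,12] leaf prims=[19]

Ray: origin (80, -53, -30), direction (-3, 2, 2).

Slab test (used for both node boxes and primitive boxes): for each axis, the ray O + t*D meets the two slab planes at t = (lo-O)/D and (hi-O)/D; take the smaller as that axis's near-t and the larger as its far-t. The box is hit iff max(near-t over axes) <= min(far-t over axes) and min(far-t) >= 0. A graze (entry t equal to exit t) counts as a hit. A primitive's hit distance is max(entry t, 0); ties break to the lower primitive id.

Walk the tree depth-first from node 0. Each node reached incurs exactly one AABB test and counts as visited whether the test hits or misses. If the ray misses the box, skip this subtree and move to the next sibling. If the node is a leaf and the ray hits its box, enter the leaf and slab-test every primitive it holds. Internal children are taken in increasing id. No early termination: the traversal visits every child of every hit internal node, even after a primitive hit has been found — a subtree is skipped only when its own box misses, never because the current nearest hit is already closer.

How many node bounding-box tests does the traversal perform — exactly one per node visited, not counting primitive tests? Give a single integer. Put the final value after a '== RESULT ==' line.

Traverse from the root:
N0 x:[20,100/3] y:[33/2,71/2] z:[6,49/2] -> hit [20,49/2], descend [11, 20, 29, 30]
  N11 x:[64/3,79/3] y:[37/2,32] z:[6,10] -> miss, prune
  N20 x:[27,100/3] y:[25,71/2] z:[18,49/2] -> miss, prune
  N29 x:[26,33] y:[33/2,51/2] z:[17/2,43/2] -> miss, prune
  N30 x:[20,79/3] y:[35/2,34] z:[10,24] -> hit [20,24], descend [8, 10, 15, 21]
    N8 x:[71/3,76/3] y:[35/2,41/2] z:[23/2,27/2] -> miss, prune
    N10 x:[65/3,22] y:[39/2,45/2] z:[21,24] -> hit [65/3,22] leaf, test {P13@t=65/3}
    N15 x:[20,23] y:[19,43/2] z:[15,37/2] -> miss, prune
    N21 x:[61/3,79/3] y:[27,34] z:[10,45/2] -> miss, prune

Summary -> nodes [0, 11, 20, 29, 30, 8, 10, 15, 21]; box-tests=9; leaf-entries=1; first=P13

== RESULT ==
9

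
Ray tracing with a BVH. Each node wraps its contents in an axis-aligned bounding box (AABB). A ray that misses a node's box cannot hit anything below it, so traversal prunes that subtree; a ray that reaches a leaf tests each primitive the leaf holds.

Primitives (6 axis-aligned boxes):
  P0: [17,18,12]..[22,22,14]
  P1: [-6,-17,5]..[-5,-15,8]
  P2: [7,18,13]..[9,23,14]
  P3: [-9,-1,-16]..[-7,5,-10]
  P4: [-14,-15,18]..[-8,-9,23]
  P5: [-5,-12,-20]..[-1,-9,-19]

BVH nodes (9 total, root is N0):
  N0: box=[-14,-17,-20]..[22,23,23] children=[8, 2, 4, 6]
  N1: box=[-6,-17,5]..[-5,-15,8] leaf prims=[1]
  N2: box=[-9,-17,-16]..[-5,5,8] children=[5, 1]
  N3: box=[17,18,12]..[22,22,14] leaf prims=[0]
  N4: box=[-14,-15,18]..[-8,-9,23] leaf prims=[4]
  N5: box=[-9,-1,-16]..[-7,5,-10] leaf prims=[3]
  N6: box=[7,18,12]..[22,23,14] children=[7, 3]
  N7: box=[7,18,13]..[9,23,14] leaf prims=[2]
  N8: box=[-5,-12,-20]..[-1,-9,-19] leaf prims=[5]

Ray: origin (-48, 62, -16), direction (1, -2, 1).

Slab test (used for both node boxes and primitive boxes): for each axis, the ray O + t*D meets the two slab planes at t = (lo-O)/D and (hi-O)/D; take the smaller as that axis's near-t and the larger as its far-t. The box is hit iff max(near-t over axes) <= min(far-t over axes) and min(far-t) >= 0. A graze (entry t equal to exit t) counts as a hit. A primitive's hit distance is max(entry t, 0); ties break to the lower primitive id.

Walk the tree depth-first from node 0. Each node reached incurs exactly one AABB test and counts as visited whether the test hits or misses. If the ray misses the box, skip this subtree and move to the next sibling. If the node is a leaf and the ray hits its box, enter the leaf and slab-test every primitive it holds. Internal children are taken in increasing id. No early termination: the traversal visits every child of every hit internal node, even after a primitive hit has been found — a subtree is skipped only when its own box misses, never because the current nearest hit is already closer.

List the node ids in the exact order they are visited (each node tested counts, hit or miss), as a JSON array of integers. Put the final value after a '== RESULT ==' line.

Trace the traversal:
N0 x:[34,70] y:[39/2,79/2] z:[-4,39] -> hit [34,39], descend [2, 4, 6, 8]
  N2 x:[39,43] y:[57/2,79/2] z:[0,24] -> miss, prune
  N4 x:[34,40] y:[71/2,77/2] z:[34,39] -> hit [71/2,77/2] leaf, test {P4@t=71/2}
  N6 x:[55,70] y:[39/2,22] z:[28,30] -> miss, prune
  N8 x:[43,47] y:[71/2,37] z:[-4,-3] -> miss, prune

Visited [0, 2, 4, 6, 8]. Tests: 5 box, 1 leaf. Nearest: P4.

== RESULT ==
[0, 2, 4, 6, 8]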